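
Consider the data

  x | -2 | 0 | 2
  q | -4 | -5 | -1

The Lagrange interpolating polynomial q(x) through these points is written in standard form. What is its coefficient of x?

L_0(x) = x(x - 2) / [8] = (1/8)x^2 - (1/4)x
L_1(x) = (x + 2)(x - 2) / [-4] = -(1/4)x^2 + 1
L_2(x) = (x + 2)x / [8] = (1/8)x^2 + (1/4)x
q(x) = (-4)·L_0 + (-5)·L_1 + (-1)·L_2
Only the coefficient of x is needed; take it from each L_i and combine:
(-4)·(-1/4) + (-5)·(0) + (-1)·(1/4) = 3/4

3/4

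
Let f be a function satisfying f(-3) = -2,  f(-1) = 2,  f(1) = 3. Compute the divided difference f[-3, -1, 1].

f[-3,-1] = (2 - (-2)) / (-1 - (-3)) = 2
f[-1,1] = (3 - 2) / (1 - (-1)) = 1/2
f[-3,-1,1] = (1/2 - 2) / (1 - (-3)) = -3/8

-3/8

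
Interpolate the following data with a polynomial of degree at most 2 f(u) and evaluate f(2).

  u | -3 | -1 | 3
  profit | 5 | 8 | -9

-15/8

Evaluate each Lagrange basis at u = 2:
L_0(2) = (3)·(-1)/[(-2)·(-6)] = -1/4
L_1(2) = (5)·(-1)/[(2)·(-4)] = 5/8
L_2(2) = (5)·(3)/[(6)·(4)] = 5/8
Sum: 5·(-1/4) + 8·(5/8) + (-9)·(5/8) = -15/8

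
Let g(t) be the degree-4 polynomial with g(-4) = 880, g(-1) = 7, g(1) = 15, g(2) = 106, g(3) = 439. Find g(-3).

L_0(-3) = (-2)·(-4)·(-5)·(-6)/[(-3)·(-5)·(-6)·(-7)] = 8/21
L_1(-3) = (1)·(-4)·(-5)·(-6)/[(3)·(-2)·(-3)·(-4)] = 5/3
L_2(-3) = (1)·(-2)·(-5)·(-6)/[(5)·(2)·(-1)·(-2)] = -3
L_3(-3) = (1)·(-2)·(-4)·(-6)/[(6)·(3)·(1)·(-1)] = 8/3
L_4(-3) = (1)·(-2)·(-4)·(-5)/[(7)·(4)·(2)·(1)] = -5/7
Sum: 880·(8/21) + 7·(5/3) + 15·(-3) + 106·(8/3) + 439·(-5/7) = 271

271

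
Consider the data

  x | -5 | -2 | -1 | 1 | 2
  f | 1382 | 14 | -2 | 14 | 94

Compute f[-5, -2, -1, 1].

f[-5,-2] = (14 - 1382) / (-2 - (-5)) = -456
f[-2,-1] = (-2 - 14) / (-1 - (-2)) = -16
f[-1,1] = (14 - (-2)) / (1 - (-1)) = 8
f[-5,-2,-1] = (-16 - (-456)) / (-1 - (-5)) = 110
f[-2,-1,1] = (8 - (-16)) / (1 - (-2)) = 8
f[-5,-2,-1,1] = (8 - 110) / (1 - (-5)) = -17

-17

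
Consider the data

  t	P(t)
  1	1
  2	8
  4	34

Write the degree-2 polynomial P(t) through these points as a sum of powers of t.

Build the Lagrange basis polynomials:
L_0(t) = (t - 2)(t - 4) / [3] = (1/3)t^2 - 2t + 8/3
L_1(t) = (t - 1)(t - 4) / [-2] = -(1/2)t^2 + (5/2)t - 2
L_2(t) = (t - 1)(t - 2) / [6] = (1/6)t^2 - (1/2)t + 1/3
P(t) = 1·L_0 + 8·L_1 + 34·L_2
  1·L_0(t) = (1/3)t^2 - 2t + 8/3
  8·L_1(t) = -4t^2 + 20t - 16
  34·L_2(t) = (17/3)t^2 - 17t + 34/3
Adding term by term: 2t^2 + t - 2

P(t) = 2t^2 + t - 2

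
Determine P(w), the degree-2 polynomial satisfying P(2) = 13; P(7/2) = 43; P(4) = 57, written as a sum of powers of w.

P(w) = 4w^2 - 2w + 1

L_0(w) = (w - 7/2)(w - 4) / [3] = (1/3)w^2 - (5/2)w + 14/3
L_1(w) = (w - 2)(w - 4) / [-3/4] = -(4/3)w^2 + 8w - 32/3
L_2(w) = (w - 2)(w - 7/2) / [1] = w^2 - (11/2)w + 7
P(w) = 13·L_0 + 43·L_1 + 57·L_2
  13·L_0(w) = (13/3)w^2 - (65/2)w + 182/3
  43·L_1(w) = -(172/3)w^2 + 344w - 1376/3
  57·L_2(w) = 57w^2 - (627/2)w + 399
Adding term by term: 4w^2 - 2w + 1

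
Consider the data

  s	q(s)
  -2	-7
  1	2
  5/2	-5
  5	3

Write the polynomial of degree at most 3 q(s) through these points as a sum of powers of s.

Newton's divided differences:
q[-2,1] = (2 - (-7)) / (1 - (-2)) = 3
q[1,5/2] = (-5 - 2) / (5/2 - 1) = -14/3
q[5/2,5] = (3 - (-5)) / (5 - 5/2) = 16/5
q[-2,1,5/2] = (-14/3 - 3) / (5/2 - (-2)) = -46/27
q[1,5/2,5] = (16/5 - (-14/3)) / (5 - 1) = 59/30
q[-2,1,5/2,5] = (59/30 - (-46/27)) / (5 - (-2)) = 991/1890
q(s) = -7 + 3·(s + 2) + (-46/27)·(s + 2)(s - 1) + (991/1890)·(s + 2)(s - 1)(s - 5/2)
Expanding: q(s) = (991/1890)s^3 - (9413/3780)s^2 - (4019/3780)s + 1901/378

q(s) = (991/1890)s^3 - (9413/3780)s^2 - (4019/3780)s + 1901/378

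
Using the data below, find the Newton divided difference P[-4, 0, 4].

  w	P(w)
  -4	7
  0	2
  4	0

P[-4,0] = (2 - 7) / (0 - (-4)) = -5/4
P[0,4] = (0 - 2) / (4 - 0) = -1/2
P[-4,0,4] = (-1/2 - (-5/4)) / (4 - (-4)) = 3/32

3/32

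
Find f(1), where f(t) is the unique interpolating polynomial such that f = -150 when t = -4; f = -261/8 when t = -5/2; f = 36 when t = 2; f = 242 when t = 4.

Evaluate each Lagrange basis at t = 1:
L_0(1) = (7/2)·(-1)·(-3)/[(-3/2)·(-6)·(-8)] = -7/48
L_1(1) = (5)·(-1)·(-3)/[(3/2)·(-9/2)·(-13/2)] = 40/117
L_2(1) = (5)·(7/2)·(-3)/[(6)·(9/2)·(-2)] = 35/36
L_3(1) = (5)·(7/2)·(-1)/[(8)·(13/2)·(2)] = -35/208
Sum: (-150)·(-7/48) + (-261/8)·(40/117) + 36·(35/36) + 242·(-35/208) = 5

5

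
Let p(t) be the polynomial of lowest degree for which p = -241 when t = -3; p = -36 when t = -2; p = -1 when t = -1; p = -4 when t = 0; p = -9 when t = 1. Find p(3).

L_0(3) = (5)·(4)·(3)·(2)/[(-1)·(-2)·(-3)·(-4)] = 5
L_1(3) = (6)·(4)·(3)·(2)/[(1)·(-1)·(-2)·(-3)] = -24
L_2(3) = (6)·(5)·(3)·(2)/[(2)·(1)·(-1)·(-2)] = 45
L_3(3) = (6)·(5)·(4)·(2)/[(3)·(2)·(1)·(-1)] = -40
L_4(3) = (6)·(5)·(4)·(3)/[(4)·(3)·(2)·(1)] = 15
Sum: (-241)·(5) + (-36)·(-24) + (-1)·(45) + (-4)·(-40) + (-9)·(15) = -361

-361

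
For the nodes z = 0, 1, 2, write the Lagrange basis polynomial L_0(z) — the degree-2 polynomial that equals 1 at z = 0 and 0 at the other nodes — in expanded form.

L_0(z) = (z - 1)(z - 2) / [(-1)·(-2)]
       = (z^2 - 3z + 2) / (2)

L_0(z) = (1/2)z^2 - (3/2)z + 1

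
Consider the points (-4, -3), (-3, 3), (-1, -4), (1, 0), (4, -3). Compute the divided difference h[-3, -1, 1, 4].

-79/280

h[-3,-1] = (-4 - 3) / (-1 - (-3)) = -7/2
h[-1,1] = (0 - (-4)) / (1 - (-1)) = 2
h[1,4] = (-3 - 0) / (4 - 1) = -1
h[-3,-1,1] = (2 - (-7/2)) / (1 - (-3)) = 11/8
h[-1,1,4] = (-1 - 2) / (4 - (-1)) = -3/5
h[-3,-1,1,4] = (-3/5 - 11/8) / (4 - (-3)) = -79/280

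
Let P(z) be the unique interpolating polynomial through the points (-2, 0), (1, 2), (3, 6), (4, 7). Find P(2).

L_0(2) = (1)·(-1)·(-2)/[(-3)·(-5)·(-6)] = -1/45
L_1(2) = (4)·(-1)·(-2)/[(3)·(-2)·(-3)] = 4/9
L_2(2) = (4)·(1)·(-2)/[(5)·(2)·(-1)] = 4/5
L_3(2) = (4)·(1)·(-1)/[(6)·(3)·(1)] = -2/9
Sum: 0 + 2·(4/9) + 6·(4/5) + 7·(-2/9) = 62/15

62/15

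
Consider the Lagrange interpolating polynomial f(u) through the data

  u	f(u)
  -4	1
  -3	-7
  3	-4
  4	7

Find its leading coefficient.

The leading coefficient equals the top divided difference f[-4,-3,3,4].
f[-4,-3] = (-7 - 1) / (-3 - (-4)) = -8
f[-3,3] = (-4 - (-7)) / (3 - (-3)) = 1/2
f[3,4] = (7 - (-4)) / (4 - 3) = 11
f[-4,-3,3] = (1/2 - (-8)) / (3 - (-4)) = 17/14
f[-3,3,4] = (11 - 1/2) / (4 - (-3)) = 3/2
f[-4,-3,3,4] = (3/2 - 17/14) / (4 - (-4)) = 1/28

1/28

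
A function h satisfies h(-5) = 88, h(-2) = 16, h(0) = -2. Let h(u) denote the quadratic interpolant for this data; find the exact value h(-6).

Using Newton's divided-difference form:
h[-5,-2] = (16 - 88) / (-2 - (-5)) = -24
h[-2,0] = (-2 - 16) / (0 - (-2)) = -9
h[-5,-2,0] = (-9 - (-24)) / (0 - (-5)) = 3
h(-6) = 88 + (-24)·(-1) + 3·(-1)·(-4) = 124

124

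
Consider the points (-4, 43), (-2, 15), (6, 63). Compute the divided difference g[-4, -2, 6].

2

g[-4,-2] = (15 - 43) / (-2 - (-4)) = -14
g[-2,6] = (63 - 15) / (6 - (-2)) = 6
g[-4,-2,6] = (6 - (-14)) / (6 - (-4)) = 2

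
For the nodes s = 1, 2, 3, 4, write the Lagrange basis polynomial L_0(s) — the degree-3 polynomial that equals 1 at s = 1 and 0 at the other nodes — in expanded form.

L_0(s) = (s - 2)(s - 3)(s - 4) / [(-1)·(-2)·(-3)]
       = (s^3 - 9s^2 + 26s - 24) / (-6)

L_0(s) = -(1/6)s^3 + (3/2)s^2 - (13/3)s + 4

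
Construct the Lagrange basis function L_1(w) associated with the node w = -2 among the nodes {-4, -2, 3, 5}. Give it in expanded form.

L_1(w) = (w + 4)(w - 3)(w - 5) / [(2)·(-5)·(-7)]
       = (w^3 - 4w^2 - 17w + 60) / (70)

L_1(w) = (1/70)w^3 - (2/35)w^2 - (17/70)w + 6/7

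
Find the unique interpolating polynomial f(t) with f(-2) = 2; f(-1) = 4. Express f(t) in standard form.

Build the Lagrange basis polynomials:
L_0(t) = (t + 1) / [-1] = -t - 1
L_1(t) = (t + 2) / [1] = t + 2
f(t) = 2·L_0 + 4·L_1
  2·L_0(t) = -2t - 2
  4·L_1(t) = 4t + 8
Adding term by term: 2t + 6

f(t) = 2t + 6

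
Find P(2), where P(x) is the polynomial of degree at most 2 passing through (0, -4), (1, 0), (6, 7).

47/15

Using Newton's divided-difference form:
P[0,1] = (0 - (-4)) / (1 - 0) = 4
P[1,6] = (7 - 0) / (6 - 1) = 7/5
P[0,1,6] = (7/5 - 4) / (6 - 0) = -13/30
P(2) = -4 + 4·(2) + (-13/30)·(2)·(1) = 47/15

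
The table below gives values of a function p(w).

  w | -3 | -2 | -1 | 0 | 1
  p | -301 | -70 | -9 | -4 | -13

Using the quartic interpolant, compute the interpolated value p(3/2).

Evaluate each Lagrange basis at w = 3/2:
L_0(3/2) = (7/2)·(5/2)·(3/2)·(1/2)/[(-1)·(-2)·(-3)·(-4)] = 35/128
L_1(3/2) = (9/2)·(5/2)·(3/2)·(1/2)/[(1)·(-1)·(-2)·(-3)] = -45/32
L_2(3/2) = (9/2)·(7/2)·(3/2)·(1/2)/[(2)·(1)·(-1)·(-2)] = 189/64
L_3(3/2) = (9/2)·(7/2)·(5/2)·(1/2)/[(3)·(2)·(1)·(-1)] = -105/32
L_4(3/2) = (9/2)·(7/2)·(5/2)·(3/2)/[(4)·(3)·(2)·(1)] = 315/128
Sum: (-301)·(35/128) + (-70)·(-45/32) + (-9)·(189/64) + (-4)·(-105/32) + (-13)·(315/128) = -469/16

-469/16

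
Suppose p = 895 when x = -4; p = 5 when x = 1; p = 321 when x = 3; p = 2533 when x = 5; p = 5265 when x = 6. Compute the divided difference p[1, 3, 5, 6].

61

p[1,3] = (321 - 5) / (3 - 1) = 158
p[3,5] = (2533 - 321) / (5 - 3) = 1106
p[5,6] = (5265 - 2533) / (6 - 5) = 2732
p[1,3,5] = (1106 - 158) / (5 - 1) = 237
p[3,5,6] = (2732 - 1106) / (6 - 3) = 542
p[1,3,5,6] = (542 - 237) / (6 - 1) = 61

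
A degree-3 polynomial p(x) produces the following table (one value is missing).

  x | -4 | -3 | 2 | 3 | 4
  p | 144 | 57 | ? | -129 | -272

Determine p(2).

The 4 known values determine p uniquely (degree ≤ 3).
Evaluate each Lagrange basis at x = 2:
L_0(2) = (5)·(-1)·(-2)/[(-1)·(-7)·(-8)] = -5/28
L_1(2) = (6)·(-1)·(-2)/[(1)·(-6)·(-7)] = 2/7
L_2(2) = (6)·(5)·(-2)/[(7)·(6)·(-1)] = 10/7
L_3(2) = (6)·(5)·(-1)/[(8)·(7)·(1)] = -15/28
Sum: 144·(-5/28) + 57·(2/7) + (-129)·(10/7) + (-272)·(-15/28) = -48

-48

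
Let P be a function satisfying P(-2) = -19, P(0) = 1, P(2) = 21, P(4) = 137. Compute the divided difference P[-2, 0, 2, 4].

2

P[-2,0] = (1 - (-19)) / (0 - (-2)) = 10
P[0,2] = (21 - 1) / (2 - 0) = 10
P[2,4] = (137 - 21) / (4 - 2) = 58
P[-2,0,2] = (10 - 10) / (2 - (-2)) = 0
P[0,2,4] = (58 - 10) / (4 - 0) = 12
P[-2,0,2,4] = (12 - 0) / (4 - (-2)) = 2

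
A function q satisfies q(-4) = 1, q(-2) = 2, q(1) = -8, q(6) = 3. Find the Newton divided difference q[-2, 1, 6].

q[-2,1] = (-8 - 2) / (1 - (-2)) = -10/3
q[1,6] = (3 - (-8)) / (6 - 1) = 11/5
q[-2,1,6] = (11/5 - (-10/3)) / (6 - (-2)) = 83/120

83/120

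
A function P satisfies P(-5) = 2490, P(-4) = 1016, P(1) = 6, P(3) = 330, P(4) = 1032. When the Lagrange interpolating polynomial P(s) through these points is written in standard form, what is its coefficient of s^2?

0

L_0(s) = (s + 4)(s - 1)(s - 3)(s - 4) / [432] = (1/432)s^4 - (1/108)s^3 - (13/432)s^2 + (4/27)s - 1/9
L_1(s) = (s + 5)(s - 1)(s - 3)(s - 4) / [-280] = -(1/280)s^4 + (3/280)s^3 + (3/40)s^2 - (83/280)s + 3/14
L_2(s) = (s + 5)(s + 4)(s - 3)(s - 4) / [180] = (1/180)s^4 + (1/90)s^3 - (31/180)s^2 - (8/45)s + 4/3
L_3(s) = (s + 5)(s + 4)(s - 1)(s - 4) / [-112] = -(1/112)s^4 - (1/28)s^3 + (3/16)s^2 + (4/7)s - 5/7
L_4(s) = (s + 5)(s + 4)(s - 1)(s - 3) / [216] = (1/216)s^4 + (5/216)s^3 - (13/216)s^2 - (53/216)s + 5/18
P(s) = 2490·L_0 + 1016·L_1 + 6·L_2 + 330·L_3 + 1032·L_4
Only the coefficient of s^2 is needed; take it from each L_i and combine:
2490·(-13/432) + 1016·(3/40) + 6·(-31/180) + 330·(3/16) + 1032·(-13/216) = 0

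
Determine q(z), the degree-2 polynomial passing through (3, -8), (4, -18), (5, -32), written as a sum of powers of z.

q(z) = -2z^2 + 4z - 2

L_0(z) = (z - 4)(z - 5) / [2] = (1/2)z^2 - (9/2)z + 10
L_1(z) = (z - 3)(z - 5) / [-1] = -z^2 + 8z - 15
L_2(z) = (z - 3)(z - 4) / [2] = (1/2)z^2 - (7/2)z + 6
q(z) = (-8)·L_0 + (-18)·L_1 + (-32)·L_2
  (-8)·L_0(z) = -4z^2 + 36z - 80
  (-18)·L_1(z) = 18z^2 - 144z + 270
  (-32)·L_2(z) = -16z^2 + 112z - 192
Adding term by term: -2z^2 + 4z - 2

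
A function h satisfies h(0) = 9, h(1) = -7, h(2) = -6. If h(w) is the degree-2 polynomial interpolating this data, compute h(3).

Evaluate each Lagrange basis at w = 3:
L_0(3) = (2)·(1)/[(-1)·(-2)] = 1
L_1(3) = (3)·(1)/[(1)·(-1)] = -3
L_2(3) = (3)·(2)/[(2)·(1)] = 3
Sum: 9·(1) + (-7)·(-3) + (-6)·(3) = 12

12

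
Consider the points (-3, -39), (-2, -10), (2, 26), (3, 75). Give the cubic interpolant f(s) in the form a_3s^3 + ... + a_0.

L_0(s) = (s + 2)(s - 2)(s - 3) / [-30] = -(1/30)s^3 + (1/10)s^2 + (2/15)s - 2/5
L_1(s) = (s + 3)(s - 2)(s - 3) / [20] = (1/20)s^3 - (1/10)s^2 - (9/20)s + 9/10
L_2(s) = (s + 3)(s + 2)(s - 3) / [-20] = -(1/20)s^3 - (1/10)s^2 + (9/20)s + 9/10
L_3(s) = (s + 3)(s + 2)(s - 2) / [30] = (1/30)s^3 + (1/10)s^2 - (2/15)s - 2/5
f(s) = (-39)·L_0 + (-10)·L_1 + 26·L_2 + 75·L_3
  (-39)·L_0(s) = (13/10)s^3 - (39/10)s^2 - (26/5)s + 78/5
  (-10)·L_1(s) = -(1/2)s^3 + s^2 + (9/2)s - 9
  26·L_2(s) = -(13/10)s^3 - (13/5)s^2 + (117/10)s + 117/5
  75·L_3(s) = (5/2)s^3 + (15/2)s^2 - 10s - 30
Adding term by term: 2s^3 + 2s^2 + s

f(s) = 2s^3 + 2s^2 + s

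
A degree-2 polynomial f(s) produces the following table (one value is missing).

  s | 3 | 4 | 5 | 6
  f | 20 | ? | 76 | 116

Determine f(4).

The 3 known values determine f uniquely (degree ≤ 2).
L_0(4) = (-1)·(-2)/[(-2)·(-3)] = 1/3
L_1(4) = (1)·(-2)/[(2)·(-1)] = 1
L_2(4) = (1)·(-1)/[(3)·(1)] = -1/3
Sum: 20·(1/3) + 76·(1) + 116·(-1/3) = 44

44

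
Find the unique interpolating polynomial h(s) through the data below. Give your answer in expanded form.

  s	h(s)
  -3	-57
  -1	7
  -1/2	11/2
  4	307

Build the Lagrange basis polynomials:
L_0(s) = (s + 1)(s + 1/2)(s - 4) / [-35] = -(1/35)s^3 + (1/14)s^2 + (11/70)s + 2/35
L_1(s) = (s + 3)(s + 1/2)(s - 4) / [5] = (1/5)s^3 - (1/10)s^2 - (5/2)s - 6/5
L_2(s) = (s + 3)(s + 1)(s - 4) / [-45/8] = -(8/45)s^3 + (104/45)s + 32/15
L_3(s) = (s + 3)(s + 1)(s + 1/2) / [315/2] = (2/315)s^3 + (1/35)s^2 + (2/63)s + 1/105
h(s) = (-57)·L_0 + 7·L_1 + (11/2)·L_2 + 307·L_3
  (-57)·L_0(s) = (57/35)s^3 - (57/14)s^2 - (627/70)s - 114/35
  7·L_1(s) = (7/5)s^3 - (7/10)s^2 - (35/2)s - 42/5
  (11/2)·L_2(s) = -(44/45)s^3 + (572/45)s + 176/15
  307·L_3(s) = (614/315)s^3 + (307/35)s^2 + (614/63)s + 307/105
Adding term by term: 4s^3 + 4s^2 - 4s + 3

h(s) = 4s^3 + 4s^2 - 4s + 3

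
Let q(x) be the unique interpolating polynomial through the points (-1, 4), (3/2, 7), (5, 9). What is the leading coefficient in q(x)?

-11/105

Build the Lagrange basis polynomials:
L_0(x) = (x - 3/2)(x - 5) / [15] = (1/15)x^2 - (13/30)x + 1/2
L_1(x) = (x + 1)(x - 5) / [-35/4] = -(4/35)x^2 + (16/35)x + 4/7
L_2(x) = (x + 1)(x - 3/2) / [21] = (1/21)x^2 - (1/42)x - 1/14
q(x) = 4·L_0 + 7·L_1 + 9·L_2
Only the coefficient of x^2 is needed; take it from each L_i and combine:
4·(1/15) + 7·(-4/35) + 9·(1/21) = -11/105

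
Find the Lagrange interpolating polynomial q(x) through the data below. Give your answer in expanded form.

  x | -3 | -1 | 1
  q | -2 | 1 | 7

Build the Lagrange basis polynomials:
L_0(x) = (x + 1)(x - 1) / [8] = (1/8)x^2 - 1/8
L_1(x) = (x + 3)(x - 1) / [-4] = -(1/4)x^2 - (1/2)x + 3/4
L_2(x) = (x + 3)(x + 1) / [8] = (1/8)x^2 + (1/2)x + 3/8
q(x) = (-2)·L_0 + 1·L_1 + 7·L_2
  (-2)·L_0(x) = -(1/4)x^2 + 1/4
  1·L_1(x) = -(1/4)x^2 - (1/2)x + 3/4
  7·L_2(x) = (7/8)x^2 + (7/2)x + 21/8
Adding term by term: (3/8)x^2 + 3x + 29/8

q(x) = (3/8)x^2 + 3x + 29/8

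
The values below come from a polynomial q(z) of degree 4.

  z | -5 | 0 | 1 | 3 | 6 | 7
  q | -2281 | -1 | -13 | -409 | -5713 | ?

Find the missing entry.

-10417

The 5 known values determine q uniquely (degree ≤ 4).
L_0(7) = (7)·(6)·(4)·(1)/[(-5)·(-6)·(-8)·(-11)] = 7/110
L_1(7) = (12)·(6)·(4)·(1)/[(5)·(-1)·(-3)·(-6)] = -16/5
L_2(7) = (12)·(7)·(4)·(1)/[(6)·(1)·(-2)·(-5)] = 28/5
L_3(7) = (12)·(7)·(6)·(1)/[(8)·(3)·(2)·(-3)] = -7/2
L_4(7) = (12)·(7)·(6)·(4)/[(11)·(6)·(5)·(3)] = 112/55
Sum: (-2281)·(7/110) + (-1)·(-16/5) + (-13)·(28/5) + (-409)·(-7/2) + (-5713)·(112/55) = -10417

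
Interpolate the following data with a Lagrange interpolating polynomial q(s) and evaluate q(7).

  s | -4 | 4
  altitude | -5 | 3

6

Evaluate each Lagrange basis at s = 7:
L_0(7) = (3)/[(-8)] = -3/8
L_1(7) = (11)/[(8)] = 11/8
Sum: (-5)·(-3/8) + 3·(11/8) = 6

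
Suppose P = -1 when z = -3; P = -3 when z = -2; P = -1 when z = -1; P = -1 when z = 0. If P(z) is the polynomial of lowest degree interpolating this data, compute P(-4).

11

L_0(-4) = (-2)·(-3)·(-4)/[(-1)·(-2)·(-3)] = 4
L_1(-4) = (-1)·(-3)·(-4)/[(1)·(-1)·(-2)] = -6
L_2(-4) = (-1)·(-2)·(-4)/[(2)·(1)·(-1)] = 4
L_3(-4) = (-1)·(-2)·(-3)/[(3)·(2)·(1)] = -1
Sum: (-1)·(4) + (-3)·(-6) + (-1)·(4) + (-1)·(-1) = 11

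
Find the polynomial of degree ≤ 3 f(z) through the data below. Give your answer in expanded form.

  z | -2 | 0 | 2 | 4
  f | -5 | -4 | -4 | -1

f(z) = (1/12)z^3 - (1/8)z^2 - (1/12)z - 4

Newton's divided differences:
f[-2,0] = (-4 - (-5)) / (0 - (-2)) = 1/2
f[0,2] = (-4 - (-4)) / (2 - 0) = 0
f[2,4] = (-1 - (-4)) / (4 - 2) = 3/2
f[-2,0,2] = (0 - 1/2) / (2 - (-2)) = -1/8
f[0,2,4] = (3/2 - 0) / (4 - 0) = 3/8
f[-2,0,2,4] = (3/8 - (-1/8)) / (4 - (-2)) = 1/12
f(z) = -5 + (1/2)·(z + 2) + (-1/8)·(z + 2)z + (1/12)·(z + 2)z(z - 2)
Expanding: f(z) = (1/12)z^3 - (1/8)z^2 - (1/12)z - 4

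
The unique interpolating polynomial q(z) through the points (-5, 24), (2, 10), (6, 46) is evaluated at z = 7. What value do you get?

60

L_0(7) = (5)·(1)/[(-7)·(-11)] = 5/77
L_1(7) = (12)·(1)/[(7)·(-4)] = -3/7
L_2(7) = (12)·(5)/[(11)·(4)] = 15/11
Sum: 24·(5/77) + 10·(-3/7) + 46·(15/11) = 60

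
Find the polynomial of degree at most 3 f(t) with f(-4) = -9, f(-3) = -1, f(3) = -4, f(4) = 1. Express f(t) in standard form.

Build the Lagrange basis polynomials:
L_0(t) = (t + 3)(t - 3)(t - 4) / [-56] = -(1/56)t^3 + (1/14)t^2 + (9/56)t - 9/14
L_1(t) = (t + 4)(t - 3)(t - 4) / [42] = (1/42)t^3 - (1/14)t^2 - (8/21)t + 8/7
L_2(t) = (t + 4)(t + 3)(t - 4) / [-42] = -(1/42)t^3 - (1/14)t^2 + (8/21)t + 8/7
L_3(t) = (t + 4)(t + 3)(t - 3) / [56] = (1/56)t^3 + (1/14)t^2 - (9/56)t - 9/14
f(t) = (-9)·L_0 + (-1)·L_1 + (-4)·L_2 + 1·L_3
  (-9)·L_0(t) = (9/56)t^3 - (9/14)t^2 - (81/56)t + 81/14
  (-1)·L_1(t) = -(1/42)t^3 + (1/14)t^2 + (8/21)t - 8/7
  (-4)·L_2(t) = (2/21)t^3 + (2/7)t^2 - (32/21)t - 32/7
  1·L_3(t) = (1/56)t^3 + (1/14)t^2 - (9/56)t - 9/14
Adding term by term: (1/4)t^3 - (3/14)t^2 - (11/4)t - 4/7

f(t) = (1/4)t^3 - (3/14)t^2 - (11/4)t - 4/7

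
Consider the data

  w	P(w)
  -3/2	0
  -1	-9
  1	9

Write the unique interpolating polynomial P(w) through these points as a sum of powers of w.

Newton's divided differences:
P[-3/2,-1] = (-9 - 0) / (-1 - (-3/2)) = -18
P[-1,1] = (9 - (-9)) / (1 - (-1)) = 9
P[-3/2,-1,1] = (9 - (-18)) / (1 - (-3/2)) = 54/5
P(w) = (-18)·(w + 3/2) + (54/5)·(w + 3/2)(w + 1)
Expanding: P(w) = (54/5)w^2 + 9w - 54/5

P(w) = (54/5)w^2 + 9w - 54/5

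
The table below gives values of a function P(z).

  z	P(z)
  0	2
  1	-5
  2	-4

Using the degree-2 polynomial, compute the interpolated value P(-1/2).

Using Newton's divided-difference form:
P[0,1] = (-5 - 2) / (1 - 0) = -7
P[1,2] = (-4 - (-5)) / (2 - 1) = 1
P[0,1,2] = (1 - (-7)) / (2 - 0) = 4
P(-1/2) = 2 + (-7)·(-1/2) + 4·(-1/2)·(-3/2) = 17/2

17/2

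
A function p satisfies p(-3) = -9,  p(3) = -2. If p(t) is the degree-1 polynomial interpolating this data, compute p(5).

L_0(5) = (2)/[(-6)] = -1/3
L_1(5) = (8)/[(6)] = 4/3
Sum: (-9)·(-1/3) + (-2)·(4/3) = 1/3

1/3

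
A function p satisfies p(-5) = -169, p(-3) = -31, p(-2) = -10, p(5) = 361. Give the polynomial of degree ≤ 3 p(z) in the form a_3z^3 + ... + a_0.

p(z) = 2z^3 + 4z^2 + 3z - 4

Build the Lagrange basis polynomials:
L_0(z) = (z + 3)(z + 2)(z - 5) / [-60] = -(1/60)z^3 + (19/60)z + 1/2
L_1(z) = (z + 5)(z + 2)(z - 5) / [16] = (1/16)z^3 + (1/8)z^2 - (25/16)z - 25/8
L_2(z) = (z + 5)(z + 3)(z - 5) / [-21] = -(1/21)z^3 - (1/7)z^2 + (25/21)z + 25/7
L_3(z) = (z + 5)(z + 3)(z + 2) / [560] = (1/560)z^3 + (1/56)z^2 + (31/560)z + 3/56
p(z) = (-169)·L_0 + (-31)·L_1 + (-10)·L_2 + 361·L_3
  (-169)·L_0(z) = (169/60)z^3 - (3211/60)z - 169/2
  (-31)·L_1(z) = -(31/16)z^3 - (31/8)z^2 + (775/16)z + 775/8
  (-10)·L_2(z) = (10/21)z^3 + (10/7)z^2 - (250/21)z - 250/7
  361·L_3(z) = (361/560)z^3 + (361/56)z^2 + (11191/560)z + 1083/56
Adding term by term: 2z^3 + 4z^2 + 3z - 4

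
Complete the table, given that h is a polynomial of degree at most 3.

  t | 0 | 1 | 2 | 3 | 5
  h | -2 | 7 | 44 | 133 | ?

The 4 known values determine h uniquely (degree ≤ 3).
Evaluate each Lagrange basis at t = 5:
L_0(5) = (4)·(3)·(2)/[(-1)·(-2)·(-3)] = -4
L_1(5) = (5)·(3)·(2)/[(1)·(-1)·(-2)] = 15
L_2(5) = (5)·(4)·(2)/[(2)·(1)·(-1)] = -20
L_3(5) = (5)·(4)·(3)/[(3)·(2)·(1)] = 10
Sum: (-2)·(-4) + 7·(15) + 44·(-20) + 133·(10) = 563

563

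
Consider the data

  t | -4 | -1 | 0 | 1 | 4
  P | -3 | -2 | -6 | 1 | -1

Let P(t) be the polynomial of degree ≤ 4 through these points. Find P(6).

L_0(6) = (7)·(6)·(5)·(2)/[(-3)·(-4)·(-5)·(-8)] = 7/8
L_1(6) = (10)·(6)·(5)·(2)/[(3)·(-1)·(-2)·(-5)] = -20
L_2(6) = (10)·(7)·(5)·(2)/[(4)·(1)·(-1)·(-4)] = 175/4
L_3(6) = (10)·(7)·(6)·(2)/[(5)·(2)·(1)·(-3)] = -28
L_4(6) = (10)·(7)·(6)·(5)/[(8)·(5)·(4)·(3)] = 35/8
Sum: (-3)·(7/8) + (-2)·(-20) + (-6)·(175/4) + 1·(-28) + (-1)·(35/8) = -515/2

-515/2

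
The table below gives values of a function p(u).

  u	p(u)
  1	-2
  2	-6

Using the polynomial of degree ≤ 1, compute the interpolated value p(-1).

6

Evaluate each Lagrange basis at u = -1:
L_0(-1) = (-3)/[(-1)] = 3
L_1(-1) = (-2)/[(1)] = -2
Sum: (-2)·(3) + (-6)·(-2) = 6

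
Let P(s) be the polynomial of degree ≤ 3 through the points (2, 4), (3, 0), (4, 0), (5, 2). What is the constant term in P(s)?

32

Build the Lagrange basis polynomials:
L_0(s) = (s - 3)(s - 4)(s - 5) / [-6] = -(1/6)s^3 + 2s^2 - (47/6)s + 10
L_1(s) = (s - 2)(s - 4)(s - 5) / [2] = (1/2)s^3 - (11/2)s^2 + 19s - 20
L_2(s) = (s - 2)(s - 3)(s - 5) / [-2] = -(1/2)s^3 + 5s^2 - (31/2)s + 15
L_3(s) = (s - 2)(s - 3)(s - 4) / [6] = (1/6)s^3 - (3/2)s^2 + (13/3)s - 4
P(s) = 4·L_0 + 0·L_1 + 0·L_2 + 2·L_3
Only the constant term is needed; take it from each L_i and combine:
4·(10) + 0·(-20) + 0·(15) + 2·(-4) = 32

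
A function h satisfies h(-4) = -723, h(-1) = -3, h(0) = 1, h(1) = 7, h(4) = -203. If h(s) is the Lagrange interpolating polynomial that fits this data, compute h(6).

-1613

L_0(6) = (7)·(6)·(5)·(2)/[(-3)·(-4)·(-5)·(-8)] = 7/8
L_1(6) = (10)·(6)·(5)·(2)/[(3)·(-1)·(-2)·(-5)] = -20
L_2(6) = (10)·(7)·(5)·(2)/[(4)·(1)·(-1)·(-4)] = 175/4
L_3(6) = (10)·(7)·(6)·(2)/[(5)·(2)·(1)·(-3)] = -28
L_4(6) = (10)·(7)·(6)·(5)/[(8)·(5)·(4)·(3)] = 35/8
Sum: (-723)·(7/8) + (-3)·(-20) + 1·(175/4) + 7·(-28) + (-203)·(35/8) = -1613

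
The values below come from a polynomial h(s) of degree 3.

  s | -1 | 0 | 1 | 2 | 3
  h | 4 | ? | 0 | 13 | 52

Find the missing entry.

1

The 4 known values determine h uniquely (degree ≤ 3).
Evaluate each Lagrange basis at s = 0:
L_0(0) = (-1)·(-2)·(-3)/[(-2)·(-3)·(-4)] = 1/4
L_1(0) = (1)·(-2)·(-3)/[(2)·(-1)·(-2)] = 3/2
L_2(0) = (1)·(-1)·(-3)/[(3)·(1)·(-1)] = -1
L_3(0) = (1)·(-1)·(-2)/[(4)·(2)·(1)] = 1/4
Sum: 4·(1/4) + 0 + 13·(-1) + 52·(1/4) = 1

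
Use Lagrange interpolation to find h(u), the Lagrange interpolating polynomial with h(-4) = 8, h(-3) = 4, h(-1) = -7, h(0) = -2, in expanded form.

L_0(u) = (u + 3)(u + 1)u / [-12] = -(1/12)u^3 - (1/3)u^2 - (1/4)u
L_1(u) = (u + 4)(u + 1)u / [6] = (1/6)u^3 + (5/6)u^2 + (2/3)u
L_2(u) = (u + 4)(u + 3)u / [-6] = -(1/6)u^3 - (7/6)u^2 - 2u
L_3(u) = (u + 4)(u + 3)(u + 1) / [12] = (1/12)u^3 + (2/3)u^2 + (19/12)u + 1
h(u) = 8·L_0 + 4·L_1 + (-7)·L_2 + (-2)·L_3
  8·L_0(u) = -(2/3)u^3 - (8/3)u^2 - 2u
  4·L_1(u) = (2/3)u^3 + (10/3)u^2 + (8/3)u
  (-7)·L_2(u) = (7/6)u^3 + (49/6)u^2 + 14u
  (-2)·L_3(u) = -(1/6)u^3 - (4/3)u^2 - (19/6)u - 2
Adding term by term: u^3 + (15/2)u^2 + (23/2)u - 2

h(u) = u^3 + (15/2)u^2 + (23/2)u - 2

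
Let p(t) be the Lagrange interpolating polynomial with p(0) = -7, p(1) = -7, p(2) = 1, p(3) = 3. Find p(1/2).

-71/8

L_0(1/2) = (-1/2)·(-3/2)·(-5/2)/[(-1)·(-2)·(-3)] = 5/16
L_1(1/2) = (1/2)·(-3/2)·(-5/2)/[(1)·(-1)·(-2)] = 15/16
L_2(1/2) = (1/2)·(-1/2)·(-5/2)/[(2)·(1)·(-1)] = -5/16
L_3(1/2) = (1/2)·(-1/2)·(-3/2)/[(3)·(2)·(1)] = 1/16
Sum: (-7)·(5/16) + (-7)·(15/16) + 1·(-5/16) + 3·(1/16) = -71/8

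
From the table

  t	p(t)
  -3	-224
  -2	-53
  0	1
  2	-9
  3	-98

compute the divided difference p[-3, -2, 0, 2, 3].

p[-3,-2] = (-53 - (-224)) / (-2 - (-3)) = 171
p[-2,0] = (1 - (-53)) / (0 - (-2)) = 27
p[0,2] = (-9 - 1) / (2 - 0) = -5
p[2,3] = (-98 - (-9)) / (3 - 2) = -89
p[-3,-2,0] = (27 - 171) / (0 - (-3)) = -48
p[-2,0,2] = (-5 - 27) / (2 - (-2)) = -8
p[0,2,3] = (-89 - (-5)) / (3 - 0) = -28
p[-3,-2,0,2] = (-8 - (-48)) / (2 - (-3)) = 8
p[-2,0,2,3] = (-28 - (-8)) / (3 - (-2)) = -4
p[-3,-2,0,2,3] = (-4 - 8) / (3 - (-3)) = -2

-2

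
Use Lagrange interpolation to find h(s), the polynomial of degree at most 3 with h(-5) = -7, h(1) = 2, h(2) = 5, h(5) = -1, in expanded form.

Build the Lagrange basis polynomials:
L_0(s) = (s - 1)(s - 2)(s - 5) / [-420] = -(1/420)s^3 + (2/105)s^2 - (17/420)s + 1/42
L_1(s) = (s + 5)(s - 2)(s - 5) / [24] = (1/24)s^3 - (1/12)s^2 - (25/24)s + 25/12
L_2(s) = (s + 5)(s - 1)(s - 5) / [-21] = -(1/21)s^3 + (1/21)s^2 + (25/21)s - 25/21
L_3(s) = (s + 5)(s - 1)(s - 2) / [120] = (1/120)s^3 + (1/60)s^2 - (13/120)s + 1/12
h(s) = (-7)·L_0 + 2·L_1 + 5·L_2 + (-1)·L_3
  (-7)·L_0(s) = (1/60)s^3 - (2/15)s^2 + (17/60)s - 1/6
  2·L_1(s) = (1/12)s^3 - (1/6)s^2 - (25/12)s + 25/6
  5·L_2(s) = -(5/21)s^3 + (5/21)s^2 + (125/21)s - 125/21
  (-1)·L_3(s) = -(1/120)s^3 - (1/60)s^2 + (13/120)s - 1/12
Adding term by term: -(41/280)s^3 - (11/140)s^2 + (1193/280)s - 57/28

h(s) = -(41/280)s^3 - (11/140)s^2 + (1193/280)s - 57/28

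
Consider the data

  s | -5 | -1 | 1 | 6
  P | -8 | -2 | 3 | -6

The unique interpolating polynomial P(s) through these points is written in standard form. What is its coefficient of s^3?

-82/1155

The leading coefficient equals the top divided difference P[-5,-1,1,6].
P[-5,-1] = (-2 - (-8)) / (-1 - (-5)) = 3/2
P[-1,1] = (3 - (-2)) / (1 - (-1)) = 5/2
P[1,6] = (-6 - 3) / (6 - 1) = -9/5
P[-5,-1,1] = (5/2 - 3/2) / (1 - (-5)) = 1/6
P[-1,1,6] = (-9/5 - 5/2) / (6 - (-1)) = -43/70
P[-5,-1,1,6] = (-43/70 - 1/6) / (6 - (-5)) = -82/1155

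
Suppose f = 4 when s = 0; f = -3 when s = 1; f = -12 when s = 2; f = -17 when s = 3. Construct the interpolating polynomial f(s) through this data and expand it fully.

Build the Lagrange basis polynomials:
L_0(s) = (s - 1)(s - 2)(s - 3) / [-6] = -(1/6)s^3 + s^2 - (11/6)s + 1
L_1(s) = s(s - 2)(s - 3) / [2] = (1/2)s^3 - (5/2)s^2 + 3s
L_2(s) = s(s - 1)(s - 3) / [-2] = -(1/2)s^3 + 2s^2 - (3/2)s
L_3(s) = s(s - 1)(s - 2) / [6] = (1/6)s^3 - (1/2)s^2 + (1/3)s
f(s) = 4·L_0 + (-3)·L_1 + (-12)·L_2 + (-17)·L_3
  4·L_0(s) = -(2/3)s^3 + 4s^2 - (22/3)s + 4
  (-3)·L_1(s) = -(3/2)s^3 + (15/2)s^2 - 9s
  (-12)·L_2(s) = 6s^3 - 24s^2 + 18s
  (-17)·L_3(s) = -(17/6)s^3 + (17/2)s^2 - (17/3)s
Adding term by term: s^3 - 4s^2 - 4s + 4

f(s) = s^3 - 4s^2 - 4s + 4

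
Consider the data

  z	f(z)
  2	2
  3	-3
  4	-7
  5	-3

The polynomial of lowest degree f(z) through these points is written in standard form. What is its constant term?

L_0(z) = (z - 3)(z - 4)(z - 5) / [-6] = -(1/6)z^3 + 2z^2 - (47/6)z + 10
L_1(z) = (z - 2)(z - 4)(z - 5) / [2] = (1/2)z^3 - (11/2)z^2 + 19z - 20
L_2(z) = (z - 2)(z - 3)(z - 5) / [-2] = -(1/2)z^3 + 5z^2 - (31/2)z + 15
L_3(z) = (z - 2)(z - 3)(z - 4) / [6] = (1/6)z^3 - (3/2)z^2 + (13/3)z - 4
f(z) = 2·L_0 + (-3)·L_1 + (-7)·L_2 + (-3)·L_3
Only the constant term is needed; take it from each L_i and combine:
2·(10) + (-3)·(-20) + (-7)·(15) + (-3)·(-4) = -13

-13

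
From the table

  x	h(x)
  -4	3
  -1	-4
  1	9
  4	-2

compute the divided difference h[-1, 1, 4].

h[-1,1] = (9 - (-4)) / (1 - (-1)) = 13/2
h[1,4] = (-2 - 9) / (4 - 1) = -11/3
h[-1,1,4] = (-11/3 - 13/2) / (4 - (-1)) = -61/30

-61/30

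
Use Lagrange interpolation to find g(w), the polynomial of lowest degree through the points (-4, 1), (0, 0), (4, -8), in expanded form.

Build the Lagrange basis polynomials:
L_0(w) = w(w - 4) / [32] = (1/32)w^2 - (1/8)w
L_1(w) = (w + 4)(w - 4) / [-16] = -(1/16)w^2 + 1
L_2(w) = (w + 4)w / [32] = (1/32)w^2 + (1/8)w
g(w) = 1·L_0 + 0·L_1 + (-8)·L_2
  1·L_0(w) = (1/32)w^2 - (1/8)w
  0·L_1(w) = 0
  (-8)·L_2(w) = -(1/4)w^2 - w
Adding term by term: -(7/32)w^2 - (9/8)w

g(w) = -(7/32)w^2 - (9/8)w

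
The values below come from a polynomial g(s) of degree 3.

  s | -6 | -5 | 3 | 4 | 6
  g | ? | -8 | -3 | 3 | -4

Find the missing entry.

The 4 known values determine g uniquely (degree ≤ 3).
Evaluate each Lagrange basis at s = -6:
L_0(-6) = (-9)·(-10)·(-12)/[(-8)·(-9)·(-11)] = 15/11
L_1(-6) = (-1)·(-10)·(-12)/[(8)·(-1)·(-3)] = -5
L_2(-6) = (-1)·(-9)·(-12)/[(9)·(1)·(-2)] = 6
L_3(-6) = (-1)·(-9)·(-10)/[(11)·(3)·(2)] = -15/11
Sum: (-8)·(15/11) + (-3)·(-5) + 3·(6) + (-4)·(-15/11) = 303/11

303/11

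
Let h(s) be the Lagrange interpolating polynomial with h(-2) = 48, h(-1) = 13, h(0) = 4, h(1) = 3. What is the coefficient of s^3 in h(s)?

The leading coefficient equals the top divided difference h[-2,-1,0,1].
h[-2,-1] = (13 - 48) / (-1 - (-2)) = -35
h[-1,0] = (4 - 13) / (0 - (-1)) = -9
h[0,1] = (3 - 4) / (1 - 0) = -1
h[-2,-1,0] = (-9 - (-35)) / (0 - (-2)) = 13
h[-1,0,1] = (-1 - (-9)) / (1 - (-1)) = 4
h[-2,-1,0,1] = (4 - 13) / (1 - (-2)) = -3

-3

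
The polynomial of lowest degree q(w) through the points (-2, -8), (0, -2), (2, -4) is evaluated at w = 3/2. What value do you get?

-11/4

L_0(3/2) = (3/2)·(-1/2)/[(-2)·(-4)] = -3/32
L_1(3/2) = (7/2)·(-1/2)/[(2)·(-2)] = 7/16
L_2(3/2) = (7/2)·(3/2)/[(4)·(2)] = 21/32
Sum: (-8)·(-3/32) + (-2)·(7/16) + (-4)·(21/32) = -11/4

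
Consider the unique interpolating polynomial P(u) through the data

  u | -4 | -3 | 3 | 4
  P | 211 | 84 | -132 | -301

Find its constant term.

L_0(u) = (u + 3)(u - 3)(u - 4) / [-56] = -(1/56)u^3 + (1/14)u^2 + (9/56)u - 9/14
L_1(u) = (u + 4)(u - 3)(u - 4) / [42] = (1/42)u^3 - (1/14)u^2 - (8/21)u + 8/7
L_2(u) = (u + 4)(u + 3)(u - 4) / [-42] = -(1/42)u^3 - (1/14)u^2 + (8/21)u + 8/7
L_3(u) = (u + 4)(u + 3)(u - 3) / [56] = (1/56)u^3 + (1/14)u^2 - (9/56)u - 9/14
P(u) = 211·L_0 + 84·L_1 + (-132)·L_2 + (-301)·L_3
Only the constant term is needed; take it from each L_i and combine:
211·(-9/14) + 84·(8/7) + (-132)·(8/7) + (-301)·(-9/14) = 3

3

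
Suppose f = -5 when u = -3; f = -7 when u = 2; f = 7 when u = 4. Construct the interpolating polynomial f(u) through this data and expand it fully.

f(u) = (37/35)u^2 + (23/35)u - 439/35

Newton's divided differences:
f[-3,2] = (-7 - (-5)) / (2 - (-3)) = -2/5
f[2,4] = (7 - (-7)) / (4 - 2) = 7
f[-3,2,4] = (7 - (-2/5)) / (4 - (-3)) = 37/35
f(u) = -5 + (-2/5)·(u + 3) + (37/35)·(u + 3)(u - 2)
Expanding: f(u) = (37/35)u^2 + (23/35)u - 439/35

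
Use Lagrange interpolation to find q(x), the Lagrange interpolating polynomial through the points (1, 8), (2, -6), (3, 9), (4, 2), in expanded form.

q(x) = -(17/2)x^3 + (131/2)x^2 - 151x + 102

Build the Lagrange basis polynomials:
L_0(x) = (x - 2)(x - 3)(x - 4) / [-6] = -(1/6)x^3 + (3/2)x^2 - (13/3)x + 4
L_1(x) = (x - 1)(x - 3)(x - 4) / [2] = (1/2)x^3 - 4x^2 + (19/2)x - 6
L_2(x) = (x - 1)(x - 2)(x - 4) / [-2] = -(1/2)x^3 + (7/2)x^2 - 7x + 4
L_3(x) = (x - 1)(x - 2)(x - 3) / [6] = (1/6)x^3 - x^2 + (11/6)x - 1
q(x) = 8·L_0 + (-6)·L_1 + 9·L_2 + 2·L_3
  8·L_0(x) = -(4/3)x^3 + 12x^2 - (104/3)x + 32
  (-6)·L_1(x) = -3x^3 + 24x^2 - 57x + 36
  9·L_2(x) = -(9/2)x^3 + (63/2)x^2 - 63x + 36
  2·L_3(x) = (1/3)x^3 - 2x^2 + (11/3)x - 2
Adding term by term: -(17/2)x^3 + (131/2)x^2 - 151x + 102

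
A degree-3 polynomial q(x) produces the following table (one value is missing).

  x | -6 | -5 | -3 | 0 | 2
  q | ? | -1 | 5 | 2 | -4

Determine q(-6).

-52/7

The 4 known values determine q uniquely (degree ≤ 3).
Evaluate each Lagrange basis at x = -6:
L_0(-6) = (-3)·(-6)·(-8)/[(-2)·(-5)·(-7)] = 72/35
L_1(-6) = (-1)·(-6)·(-8)/[(2)·(-3)·(-5)] = -8/5
L_2(-6) = (-1)·(-3)·(-8)/[(5)·(3)·(-2)] = 4/5
L_3(-6) = (-1)·(-3)·(-6)/[(7)·(5)·(2)] = -9/35
Sum: (-1)·(72/35) + 5·(-8/5) + 2·(4/5) + (-4)·(-9/35) = -52/7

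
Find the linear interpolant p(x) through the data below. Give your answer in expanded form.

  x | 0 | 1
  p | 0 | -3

p(x) = -3x

L_0(x) = (x - 1) / [-1] = -x + 1
L_1(x) = x / [1] = x
p(x) = 0·L_0 + (-3)·L_1
  0·L_0(x) = 0
  (-3)·L_1(x) = -3x
Adding term by term: -3x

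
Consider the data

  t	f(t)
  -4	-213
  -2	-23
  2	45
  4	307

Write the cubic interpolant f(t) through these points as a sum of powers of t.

Newton's divided differences:
f[-4,-2] = (-23 - (-213)) / (-2 - (-4)) = 95
f[-2,2] = (45 - (-23)) / (2 - (-2)) = 17
f[2,4] = (307 - 45) / (4 - 2) = 131
f[-4,-2,2] = (17 - 95) / (2 - (-4)) = -13
f[-2,2,4] = (131 - 17) / (4 - (-2)) = 19
f[-4,-2,2,4] = (19 - (-13)) / (4 - (-4)) = 4
f(t) = -213 + 95·(t + 4) + (-13)·(t + 4)(t + 2) + 4·(t + 4)(t + 2)(t - 2)
Expanding: f(t) = 4t^3 + 3t^2 + t - 1

f(t) = 4t^3 + 3t^2 + t - 1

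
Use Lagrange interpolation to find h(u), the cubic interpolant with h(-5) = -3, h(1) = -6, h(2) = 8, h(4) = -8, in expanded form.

h(u) = -(395/378)u^3 - (1/54)u^2 + (577/27)u - 4972/189

Build the Lagrange basis polynomials:
L_0(u) = (u - 1)(u - 2)(u - 4) / [-378] = -(1/378)u^3 + (1/54)u^2 - (1/27)u + 4/189
L_1(u) = (u + 5)(u - 2)(u - 4) / [18] = (1/18)u^3 - (1/18)u^2 - (11/9)u + 20/9
L_2(u) = (u + 5)(u - 1)(u - 4) / [-14] = -(1/14)u^3 + (3/2)u - 10/7
L_3(u) = (u + 5)(u - 1)(u - 2) / [54] = (1/54)u^3 + (1/27)u^2 - (13/54)u + 5/27
h(u) = (-3)·L_0 + (-6)·L_1 + 8·L_2 + (-8)·L_3
  (-3)·L_0(u) = (1/126)u^3 - (1/18)u^2 + (1/9)u - 4/63
  (-6)·L_1(u) = -(1/3)u^3 + (1/3)u^2 + (22/3)u - 40/3
  8·L_2(u) = -(4/7)u^3 + 12u - 80/7
  (-8)·L_3(u) = -(4/27)u^3 - (8/27)u^2 + (52/27)u - 40/27
Adding term by term: -(395/378)u^3 - (1/54)u^2 + (577/27)u - 4972/189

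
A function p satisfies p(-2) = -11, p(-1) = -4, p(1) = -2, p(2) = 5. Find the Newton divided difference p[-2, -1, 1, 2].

1

p[-2,-1] = (-4 - (-11)) / (-1 - (-2)) = 7
p[-1,1] = (-2 - (-4)) / (1 - (-1)) = 1
p[1,2] = (5 - (-2)) / (2 - 1) = 7
p[-2,-1,1] = (1 - 7) / (1 - (-2)) = -2
p[-1,1,2] = (7 - 1) / (2 - (-1)) = 2
p[-2,-1,1,2] = (2 - (-2)) / (2 - (-2)) = 1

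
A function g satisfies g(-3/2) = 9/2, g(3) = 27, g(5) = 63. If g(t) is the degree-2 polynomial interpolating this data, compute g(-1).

3

Evaluate each Lagrange basis at t = -1:
L_0(-1) = (-4)·(-6)/[(-9/2)·(-13/2)] = 32/39
L_1(-1) = (1/2)·(-6)/[(9/2)·(-2)] = 1/3
L_2(-1) = (1/2)·(-4)/[(13/2)·(2)] = -2/13
Sum: 9/2·(32/39) + 27·(1/3) + 63·(-2/13) = 3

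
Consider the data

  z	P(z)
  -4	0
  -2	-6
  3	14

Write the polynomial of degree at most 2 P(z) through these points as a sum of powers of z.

Build the Lagrange basis polynomials:
L_0(z) = (z + 2)(z - 3) / [14] = (1/14)z^2 - (1/14)z - 3/7
L_1(z) = (z + 4)(z - 3) / [-10] = -(1/10)z^2 - (1/10)z + 6/5
L_2(z) = (z + 4)(z + 2) / [35] = (1/35)z^2 + (6/35)z + 8/35
P(z) = 0·L_0 + (-6)·L_1 + 14·L_2
  0·L_0(z) = 0
  (-6)·L_1(z) = (3/5)z^2 + (3/5)z - 36/5
  14·L_2(z) = (2/5)z^2 + (12/5)z + 16/5
Adding term by term: z^2 + 3z - 4

P(z) = z^2 + 3z - 4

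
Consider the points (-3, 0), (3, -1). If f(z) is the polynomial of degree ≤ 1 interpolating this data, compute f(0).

Evaluate each Lagrange basis at z = 0:
L_0(0) = (-3)/[(-6)] = 1/2
L_1(0) = (3)/[(6)] = 1/2
Sum: 0 + (-1)·(1/2) = -1/2

-1/2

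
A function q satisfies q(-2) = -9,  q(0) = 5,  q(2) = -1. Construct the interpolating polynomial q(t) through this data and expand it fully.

q(t) = -(5/2)t^2 + 2t + 5

Newton's divided differences:
q[-2,0] = (5 - (-9)) / (0 - (-2)) = 7
q[0,2] = (-1 - 5) / (2 - 0) = -3
q[-2,0,2] = (-3 - 7) / (2 - (-2)) = -5/2
q(t) = -9 + 7·(t + 2) + (-5/2)·(t + 2)t
Expanding: q(t) = -(5/2)t^2 + 2t + 5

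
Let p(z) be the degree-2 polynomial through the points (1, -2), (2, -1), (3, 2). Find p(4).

Evaluate each Lagrange basis at z = 4:
L_0(4) = (2)·(1)/[(-1)·(-2)] = 1
L_1(4) = (3)·(1)/[(1)·(-1)] = -3
L_2(4) = (3)·(2)/[(2)·(1)] = 3
Sum: (-2)·(1) + (-1)·(-3) + 2·(3) = 7

7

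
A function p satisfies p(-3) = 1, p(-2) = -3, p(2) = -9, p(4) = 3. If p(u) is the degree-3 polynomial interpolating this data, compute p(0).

Evaluate each Lagrange basis at u = 0:
L_0(0) = (2)·(-2)·(-4)/[(-1)·(-5)·(-7)] = -16/35
L_1(0) = (3)·(-2)·(-4)/[(1)·(-4)·(-6)] = 1
L_2(0) = (3)·(2)·(-4)/[(5)·(4)·(-2)] = 3/5
L_3(0) = (3)·(2)·(-2)/[(7)·(6)·(2)] = -1/7
Sum: 1·(-16/35) + (-3)·(1) + (-9)·(3/5) + 3·(-1/7) = -65/7

-65/7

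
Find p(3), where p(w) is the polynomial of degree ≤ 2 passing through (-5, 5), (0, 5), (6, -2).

L_0(3) = (3)·(-3)/[(-5)·(-11)] = -9/55
L_1(3) = (8)·(-3)/[(5)·(-6)] = 4/5
L_2(3) = (8)·(3)/[(11)·(6)] = 4/11
Sum: 5·(-9/55) + 5·(4/5) + (-2)·(4/11) = 27/11

27/11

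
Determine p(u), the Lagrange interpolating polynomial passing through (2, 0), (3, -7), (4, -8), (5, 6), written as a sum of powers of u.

Build the Lagrange basis polynomials:
L_0(u) = (u - 3)(u - 4)(u - 5) / [-6] = -(1/6)u^3 + 2u^2 - (47/6)u + 10
L_1(u) = (u - 2)(u - 4)(u - 5) / [2] = (1/2)u^3 - (11/2)u^2 + 19u - 20
L_2(u) = (u - 2)(u - 3)(u - 5) / [-2] = -(1/2)u^3 + 5u^2 - (31/2)u + 15
L_3(u) = (u - 2)(u - 3)(u - 4) / [6] = (1/6)u^3 - (3/2)u^2 + (13/3)u - 4
p(u) = 0·L_0 + (-7)·L_1 + (-8)·L_2 + 6·L_3
  0·L_0(u) = 0
  (-7)·L_1(u) = -(7/2)u^3 + (77/2)u^2 - 133u + 140
  (-8)·L_2(u) = 4u^3 - 40u^2 + 124u - 120
  6·L_3(u) = u^3 - 9u^2 + 26u - 24
Adding term by term: (3/2)u^3 - (21/2)u^2 + 17u - 4

p(u) = (3/2)u^3 - (21/2)u^2 + 17u - 4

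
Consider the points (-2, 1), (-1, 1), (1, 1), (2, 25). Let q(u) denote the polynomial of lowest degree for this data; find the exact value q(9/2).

1005/4

Evaluate each Lagrange basis at u = 9/2:
L_0(9/2) = (11/2)·(7/2)·(5/2)/[(-1)·(-3)·(-4)] = -385/96
L_1(9/2) = (13/2)·(7/2)·(5/2)/[(1)·(-2)·(-3)] = 455/48
L_2(9/2) = (13/2)·(11/2)·(5/2)/[(3)·(2)·(-1)] = -715/48
L_3(9/2) = (13/2)·(11/2)·(7/2)/[(4)·(3)·(1)] = 1001/96
Sum: 1·(-385/96) + 1·(455/48) + 1·(-715/48) + 25·(1001/96) = 1005/4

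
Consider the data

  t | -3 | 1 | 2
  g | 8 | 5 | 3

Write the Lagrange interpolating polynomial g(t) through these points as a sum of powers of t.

L_0(t) = (t - 1)(t - 2) / [20] = (1/20)t^2 - (3/20)t + 1/10
L_1(t) = (t + 3)(t - 2) / [-4] = -(1/4)t^2 - (1/4)t + 3/2
L_2(t) = (t + 3)(t - 1) / [5] = (1/5)t^2 + (2/5)t - 3/5
g(t) = 8·L_0 + 5·L_1 + 3·L_2
  8·L_0(t) = (2/5)t^2 - (6/5)t + 4/5
  5·L_1(t) = -(5/4)t^2 - (5/4)t + 15/2
  3·L_2(t) = (3/5)t^2 + (6/5)t - 9/5
Adding term by term: -(1/4)t^2 - (5/4)t + 13/2

g(t) = -(1/4)t^2 - (5/4)t + 13/2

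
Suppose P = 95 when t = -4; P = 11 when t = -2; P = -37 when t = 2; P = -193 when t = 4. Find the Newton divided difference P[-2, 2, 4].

-11

P[-2,2] = (-37 - 11) / (2 - (-2)) = -12
P[2,4] = (-193 - (-37)) / (4 - 2) = -78
P[-2,2,4] = (-78 - (-12)) / (4 - (-2)) = -11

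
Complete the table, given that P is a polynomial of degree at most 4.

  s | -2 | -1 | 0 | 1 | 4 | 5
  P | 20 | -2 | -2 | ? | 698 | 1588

The 5 known values determine P uniquely (degree ≤ 4).
Evaluate each Lagrange basis at s = 1:
L_0(1) = (2)·(1)·(-3)·(-4)/[(-1)·(-2)·(-6)·(-7)] = 2/7
L_1(1) = (3)·(1)·(-3)·(-4)/[(1)·(-1)·(-5)·(-6)] = -6/5
L_2(1) = (3)·(2)·(-3)·(-4)/[(2)·(1)·(-4)·(-5)] = 9/5
L_3(1) = (3)·(2)·(1)·(-4)/[(6)·(5)·(4)·(-1)] = 1/5
L_4(1) = (3)·(2)·(1)·(-3)/[(7)·(6)·(5)·(1)] = -3/35
Sum: 20·(2/7) + (-2)·(-6/5) + (-2)·(9/5) + 698·(1/5) + 1588·(-3/35) = 8

8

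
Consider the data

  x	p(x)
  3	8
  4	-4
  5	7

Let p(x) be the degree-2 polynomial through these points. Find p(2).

L_0(2) = (-2)·(-3)/[(-1)·(-2)] = 3
L_1(2) = (-1)·(-3)/[(1)·(-1)] = -3
L_2(2) = (-1)·(-2)/[(2)·(1)] = 1
Sum: 8·(3) + (-4)·(-3) + 7·(1) = 43

43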